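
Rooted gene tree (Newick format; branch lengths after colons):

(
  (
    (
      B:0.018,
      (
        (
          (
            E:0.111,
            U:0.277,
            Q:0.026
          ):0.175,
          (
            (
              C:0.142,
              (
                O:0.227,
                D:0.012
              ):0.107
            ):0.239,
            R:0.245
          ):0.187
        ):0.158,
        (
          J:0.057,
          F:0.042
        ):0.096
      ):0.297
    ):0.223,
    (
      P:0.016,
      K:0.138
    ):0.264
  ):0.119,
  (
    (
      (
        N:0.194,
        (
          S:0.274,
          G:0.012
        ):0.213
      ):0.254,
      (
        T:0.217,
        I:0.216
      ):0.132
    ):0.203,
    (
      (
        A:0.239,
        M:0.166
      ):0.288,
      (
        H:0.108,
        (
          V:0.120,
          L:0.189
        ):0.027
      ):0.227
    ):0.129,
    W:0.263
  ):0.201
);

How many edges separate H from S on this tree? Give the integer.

7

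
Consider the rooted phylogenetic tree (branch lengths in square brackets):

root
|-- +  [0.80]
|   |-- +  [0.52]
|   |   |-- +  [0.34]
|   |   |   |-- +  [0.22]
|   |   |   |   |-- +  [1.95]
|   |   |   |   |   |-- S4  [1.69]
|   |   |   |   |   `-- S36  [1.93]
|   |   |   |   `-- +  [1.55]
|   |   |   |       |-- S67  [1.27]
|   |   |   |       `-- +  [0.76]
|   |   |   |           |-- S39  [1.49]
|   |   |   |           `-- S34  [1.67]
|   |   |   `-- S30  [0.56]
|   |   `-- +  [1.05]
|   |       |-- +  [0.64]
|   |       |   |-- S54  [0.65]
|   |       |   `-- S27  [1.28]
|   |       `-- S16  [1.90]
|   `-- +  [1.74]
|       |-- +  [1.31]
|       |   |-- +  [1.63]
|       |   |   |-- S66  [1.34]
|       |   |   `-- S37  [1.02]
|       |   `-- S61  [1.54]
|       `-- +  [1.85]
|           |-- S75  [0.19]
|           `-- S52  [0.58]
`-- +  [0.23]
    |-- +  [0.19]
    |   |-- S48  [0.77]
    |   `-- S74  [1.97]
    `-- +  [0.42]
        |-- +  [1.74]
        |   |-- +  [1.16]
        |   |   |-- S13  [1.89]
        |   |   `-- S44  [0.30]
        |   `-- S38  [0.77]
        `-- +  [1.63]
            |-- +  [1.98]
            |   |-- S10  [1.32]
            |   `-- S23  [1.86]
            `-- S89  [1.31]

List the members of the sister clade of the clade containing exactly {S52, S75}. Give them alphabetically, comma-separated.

S37, S61, S66

The clade containing exactly {S52, S75} attaches to the tree at the node subtending (((S66,S37),S61),(S75,S52)).
The other lineage descending from that same node — the sister group — is ((S66,S37),S61); its 3 tips in alphabetical order are the answer.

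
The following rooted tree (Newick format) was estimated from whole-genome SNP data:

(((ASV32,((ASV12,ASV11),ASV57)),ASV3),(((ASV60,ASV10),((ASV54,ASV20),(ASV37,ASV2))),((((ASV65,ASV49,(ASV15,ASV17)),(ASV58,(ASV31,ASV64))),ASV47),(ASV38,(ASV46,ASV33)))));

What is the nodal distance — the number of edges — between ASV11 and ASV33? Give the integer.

10

The MRCA of ASV11 and ASV33 is the root of the tree.
From ASV11 up to that node: 5 branches. From ASV33 up to the same node: 5 branches. Total: 5 + 5 = 10.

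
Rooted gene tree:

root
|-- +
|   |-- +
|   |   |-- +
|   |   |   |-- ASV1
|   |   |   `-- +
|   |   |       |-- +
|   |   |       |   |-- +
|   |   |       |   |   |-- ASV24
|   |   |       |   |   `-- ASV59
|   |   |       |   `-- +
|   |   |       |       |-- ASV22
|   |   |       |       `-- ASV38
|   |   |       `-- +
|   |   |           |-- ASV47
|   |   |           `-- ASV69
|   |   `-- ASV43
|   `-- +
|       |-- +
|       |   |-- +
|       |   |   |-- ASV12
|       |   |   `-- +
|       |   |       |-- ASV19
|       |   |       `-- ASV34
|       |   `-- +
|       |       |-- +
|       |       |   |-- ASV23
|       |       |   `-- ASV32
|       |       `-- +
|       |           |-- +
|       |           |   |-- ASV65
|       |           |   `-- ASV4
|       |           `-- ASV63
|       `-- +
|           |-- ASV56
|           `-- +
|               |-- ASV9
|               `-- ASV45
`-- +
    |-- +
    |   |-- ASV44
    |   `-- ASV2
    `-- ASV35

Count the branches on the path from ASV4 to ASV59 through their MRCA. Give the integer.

The MRCA of ASV4 and ASV59 is the node subtending (((ASV1,(((ASV24,ASV59),(ASV22,ASV38)),(ASV47,ASV69))),ASV43),(((ASV12,(ASV19,ASV34)),((ASV23,ASV32),((ASV65,ASV4),ASV63))),(ASV56,(ASV9,ASV45)))).
From ASV4 up to that node: 6 branches. From ASV59 up to the same node: 6 branches. Total: 6 + 6 = 12.

12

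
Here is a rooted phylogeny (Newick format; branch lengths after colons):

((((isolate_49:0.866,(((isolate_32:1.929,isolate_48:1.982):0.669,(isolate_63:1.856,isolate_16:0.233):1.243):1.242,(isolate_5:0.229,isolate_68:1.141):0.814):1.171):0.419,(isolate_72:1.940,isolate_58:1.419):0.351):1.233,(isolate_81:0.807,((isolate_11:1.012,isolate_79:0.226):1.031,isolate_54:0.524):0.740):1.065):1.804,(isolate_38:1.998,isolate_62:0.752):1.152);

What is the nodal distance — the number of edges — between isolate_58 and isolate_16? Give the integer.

7

The MRCA of isolate_58 and isolate_16 is the node subtending ((isolate_49,(((isolate_32,isolate_48),(isolate_63,isolate_16)),(isolate_5,isolate_68))),(isolate_72,isolate_58)).
From isolate_58 up to that node: 2 branches. From isolate_16 up to the same node: 5 branches. Total: 2 + 5 = 7.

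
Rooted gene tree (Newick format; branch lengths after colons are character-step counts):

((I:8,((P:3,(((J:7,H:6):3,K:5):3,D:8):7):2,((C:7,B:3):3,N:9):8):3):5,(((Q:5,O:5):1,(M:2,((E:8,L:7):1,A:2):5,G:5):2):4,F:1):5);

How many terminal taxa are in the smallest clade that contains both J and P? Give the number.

5

The MRCA of J and P is the node subtending (P,(((J,H),K),D)).
That clade contains 5 terminal taxa: D, H, J, K, P.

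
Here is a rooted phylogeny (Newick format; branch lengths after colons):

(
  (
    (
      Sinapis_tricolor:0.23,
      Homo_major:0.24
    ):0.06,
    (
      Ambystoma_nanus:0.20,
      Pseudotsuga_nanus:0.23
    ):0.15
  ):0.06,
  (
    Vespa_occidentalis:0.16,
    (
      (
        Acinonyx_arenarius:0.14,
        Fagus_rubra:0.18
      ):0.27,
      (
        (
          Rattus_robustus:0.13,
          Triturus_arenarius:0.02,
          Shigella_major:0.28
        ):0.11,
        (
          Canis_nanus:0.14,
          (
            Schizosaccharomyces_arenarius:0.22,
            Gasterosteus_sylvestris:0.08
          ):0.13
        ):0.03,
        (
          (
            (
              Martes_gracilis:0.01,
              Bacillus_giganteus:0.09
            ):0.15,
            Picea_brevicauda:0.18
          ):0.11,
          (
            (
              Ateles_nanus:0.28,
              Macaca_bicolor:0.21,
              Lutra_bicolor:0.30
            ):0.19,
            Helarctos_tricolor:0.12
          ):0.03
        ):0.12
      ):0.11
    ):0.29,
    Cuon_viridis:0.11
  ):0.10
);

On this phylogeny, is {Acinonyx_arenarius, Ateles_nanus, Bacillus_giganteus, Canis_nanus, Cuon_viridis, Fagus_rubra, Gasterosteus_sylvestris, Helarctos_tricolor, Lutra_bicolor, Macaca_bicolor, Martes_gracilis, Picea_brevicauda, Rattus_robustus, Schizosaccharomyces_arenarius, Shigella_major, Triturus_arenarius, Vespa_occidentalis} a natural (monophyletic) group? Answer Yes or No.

The most recent common ancestor of these taxa subtends (Vespa_occidentalis,((Acinonyx_arenarius,Fagus_rubra),((Rattus_robustus,Triturus_arenarius,Shigella_major),(Canis_nanus,(Schizosaccharomyces_arenarius,Gasterosteus_sylvestris)),(((Martes_gracilis,Bacillus_giganteus),Picea_brevicauda),((Ateles_nanus,Macaca_bicolor,Lutra_bicolor),Helarctos_tricolor)))),Cuon_viridis).
That clade has exactly 17 tips — every listed taxon and nothing else — so the group is monophyletic.

Yes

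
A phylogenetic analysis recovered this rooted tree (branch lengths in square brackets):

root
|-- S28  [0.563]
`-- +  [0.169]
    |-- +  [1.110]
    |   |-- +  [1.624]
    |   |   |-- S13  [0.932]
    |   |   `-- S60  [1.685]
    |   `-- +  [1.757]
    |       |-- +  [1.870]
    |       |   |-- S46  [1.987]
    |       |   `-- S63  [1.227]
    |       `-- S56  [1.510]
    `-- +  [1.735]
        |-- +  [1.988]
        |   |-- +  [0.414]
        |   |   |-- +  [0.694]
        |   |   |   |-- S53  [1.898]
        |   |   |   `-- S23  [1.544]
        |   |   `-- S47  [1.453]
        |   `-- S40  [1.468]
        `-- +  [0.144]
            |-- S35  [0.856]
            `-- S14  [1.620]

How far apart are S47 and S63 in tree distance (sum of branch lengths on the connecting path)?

The path runs S47 → … → MRCA → … → S63; the MRCA is the node subtending (((S13,S60),((S46,S63),S56)),((((S53,S23),S47),S40),(S35,S14))).
Branch lengths along that path: 1.453 + 0.414 + 1.988 + 1.735 + 1.110 + 1.757 + 1.870 + 1.227 = 11.554.

11.554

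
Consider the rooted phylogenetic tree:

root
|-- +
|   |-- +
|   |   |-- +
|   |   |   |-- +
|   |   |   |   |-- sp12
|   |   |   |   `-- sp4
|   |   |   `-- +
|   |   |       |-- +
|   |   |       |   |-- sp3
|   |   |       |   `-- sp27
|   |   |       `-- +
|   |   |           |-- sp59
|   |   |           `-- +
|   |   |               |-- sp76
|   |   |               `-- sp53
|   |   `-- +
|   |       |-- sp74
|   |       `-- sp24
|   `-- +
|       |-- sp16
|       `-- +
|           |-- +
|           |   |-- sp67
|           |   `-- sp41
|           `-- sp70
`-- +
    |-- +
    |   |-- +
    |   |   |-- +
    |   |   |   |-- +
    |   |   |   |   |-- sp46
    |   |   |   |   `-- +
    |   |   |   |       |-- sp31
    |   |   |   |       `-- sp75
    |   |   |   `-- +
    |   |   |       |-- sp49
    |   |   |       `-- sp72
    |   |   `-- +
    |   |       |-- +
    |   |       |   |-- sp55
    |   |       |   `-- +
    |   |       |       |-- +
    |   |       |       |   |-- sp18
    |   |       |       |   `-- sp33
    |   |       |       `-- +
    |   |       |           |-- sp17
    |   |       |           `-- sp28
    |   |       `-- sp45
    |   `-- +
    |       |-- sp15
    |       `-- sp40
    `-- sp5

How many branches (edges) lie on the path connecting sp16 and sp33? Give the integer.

The MRCA of sp16 and sp33 is the root of the tree.
From sp16 up to that node: 3 branches. From sp33 up to the same node: 8 branches. Total: 3 + 8 = 11.

11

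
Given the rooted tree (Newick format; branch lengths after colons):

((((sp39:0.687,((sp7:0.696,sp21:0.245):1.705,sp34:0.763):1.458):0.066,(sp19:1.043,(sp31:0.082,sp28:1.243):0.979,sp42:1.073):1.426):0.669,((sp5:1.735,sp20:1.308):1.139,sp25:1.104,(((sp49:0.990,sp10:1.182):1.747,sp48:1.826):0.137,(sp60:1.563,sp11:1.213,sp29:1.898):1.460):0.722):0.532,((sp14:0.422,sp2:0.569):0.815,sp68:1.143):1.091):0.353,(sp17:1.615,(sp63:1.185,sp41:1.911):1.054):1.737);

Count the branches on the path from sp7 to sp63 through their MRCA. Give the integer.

The MRCA of sp7 and sp63 is the root of the tree.
From sp7 up to that node: 6 branches. From sp63 up to the same node: 3 branches. Total: 6 + 3 = 9.

9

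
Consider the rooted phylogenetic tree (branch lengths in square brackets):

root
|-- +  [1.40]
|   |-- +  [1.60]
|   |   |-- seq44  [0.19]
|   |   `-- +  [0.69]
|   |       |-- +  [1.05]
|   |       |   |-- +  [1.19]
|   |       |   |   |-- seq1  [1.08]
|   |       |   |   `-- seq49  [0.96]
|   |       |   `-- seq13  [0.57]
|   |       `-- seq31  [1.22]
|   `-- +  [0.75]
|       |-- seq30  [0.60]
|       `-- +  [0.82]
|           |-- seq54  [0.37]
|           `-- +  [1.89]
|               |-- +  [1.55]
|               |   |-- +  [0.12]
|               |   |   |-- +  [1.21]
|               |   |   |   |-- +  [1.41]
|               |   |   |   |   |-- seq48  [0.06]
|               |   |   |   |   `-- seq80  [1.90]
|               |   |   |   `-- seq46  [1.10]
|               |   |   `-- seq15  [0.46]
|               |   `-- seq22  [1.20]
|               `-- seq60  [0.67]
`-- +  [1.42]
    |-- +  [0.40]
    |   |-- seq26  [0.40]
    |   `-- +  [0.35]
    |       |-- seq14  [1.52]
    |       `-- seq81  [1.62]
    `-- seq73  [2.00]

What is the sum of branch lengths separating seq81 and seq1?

10.80

The path runs seq81 → … → MRCA → … → seq1; the MRCA is the root of the tree.
Branch lengths along that path: 1.62 + 0.35 + 0.40 + 1.42 + 1.40 + 1.60 + 0.69 + 1.05 + 1.19 + 1.08 = 10.80.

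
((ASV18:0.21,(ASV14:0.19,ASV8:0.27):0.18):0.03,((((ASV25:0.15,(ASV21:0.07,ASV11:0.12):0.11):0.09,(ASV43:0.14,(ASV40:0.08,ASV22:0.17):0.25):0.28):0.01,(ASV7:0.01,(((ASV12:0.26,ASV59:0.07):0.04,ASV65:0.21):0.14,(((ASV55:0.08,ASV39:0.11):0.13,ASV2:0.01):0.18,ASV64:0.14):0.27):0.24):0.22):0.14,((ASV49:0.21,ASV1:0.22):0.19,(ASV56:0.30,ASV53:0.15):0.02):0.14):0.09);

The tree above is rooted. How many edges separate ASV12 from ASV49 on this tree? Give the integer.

9

The MRCA of ASV12 and ASV49 is the node subtending ((((ASV25,(ASV21,ASV11)),(ASV43,(ASV40,ASV22))),(ASV7,(((ASV12,ASV59),ASV65),(((ASV55,ASV39),ASV2),ASV64)))),((ASV49,ASV1),(ASV56,ASV53))).
From ASV12 up to that node: 6 branches. From ASV49 up to the same node: 3 branches. Total: 6 + 3 = 9.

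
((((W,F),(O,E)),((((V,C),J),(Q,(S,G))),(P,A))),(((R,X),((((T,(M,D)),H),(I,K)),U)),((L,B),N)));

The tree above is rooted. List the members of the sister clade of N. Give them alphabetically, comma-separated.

N attaches to the tree at the node subtending ((L,B),N).
The other lineage descending from that same node — the sister group — is (L,B); its 2 tips in alphabetical order are the answer.

B, L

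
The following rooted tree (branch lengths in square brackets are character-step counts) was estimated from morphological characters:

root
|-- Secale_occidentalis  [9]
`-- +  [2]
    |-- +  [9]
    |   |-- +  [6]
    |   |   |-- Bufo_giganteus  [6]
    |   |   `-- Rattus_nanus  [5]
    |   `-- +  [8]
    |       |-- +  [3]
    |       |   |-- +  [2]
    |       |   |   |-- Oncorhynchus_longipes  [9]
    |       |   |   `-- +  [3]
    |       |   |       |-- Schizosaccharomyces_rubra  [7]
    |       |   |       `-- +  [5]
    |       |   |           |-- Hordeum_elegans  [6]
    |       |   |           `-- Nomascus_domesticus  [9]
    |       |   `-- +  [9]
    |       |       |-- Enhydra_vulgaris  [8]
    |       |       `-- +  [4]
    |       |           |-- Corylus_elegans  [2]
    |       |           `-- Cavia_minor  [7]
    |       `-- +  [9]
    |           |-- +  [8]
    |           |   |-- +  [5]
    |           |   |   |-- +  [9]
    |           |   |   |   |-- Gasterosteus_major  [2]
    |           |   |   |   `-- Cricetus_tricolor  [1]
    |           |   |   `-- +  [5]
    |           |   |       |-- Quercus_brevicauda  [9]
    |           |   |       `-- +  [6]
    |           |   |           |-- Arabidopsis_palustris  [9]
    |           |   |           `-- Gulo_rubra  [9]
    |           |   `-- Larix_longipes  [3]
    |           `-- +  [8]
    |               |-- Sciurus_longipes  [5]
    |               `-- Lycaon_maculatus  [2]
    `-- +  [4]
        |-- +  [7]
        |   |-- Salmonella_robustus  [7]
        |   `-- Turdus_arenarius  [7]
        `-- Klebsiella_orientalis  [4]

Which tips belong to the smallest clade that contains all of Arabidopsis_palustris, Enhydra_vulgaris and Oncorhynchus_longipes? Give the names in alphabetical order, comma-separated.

Tracing Arabidopsis_palustris: it sits inside (Arabidopsis_palustris,Gulo_rubra).
Tracing Enhydra_vulgaris: it sits inside (Enhydra_vulgaris,(Corylus_elegans,Cavia_minor)).
Tracing Oncorhynchus_longipes: it sits inside (Oncorhynchus_longipes,(Schizosaccharomyces_rubra,(Hordeum_elegans,Nomascus_domesticus))).
The smallest clade enclosing all 3 is (((Oncorhynchus_longipes,(Schizosaccharomyces_rubra,(Hordeum_elegans,Nomascus_domesticus))),(Enhydra_vulgaris,(Corylus_elegans,Cavia_minor))),((((Gasterosteus_major,Cricetus_tricolor),(Quercus_brevicauda,(Arabidopsis_palustris,Gulo_rubra))),Larix_longipes),(Sciurus_longipes,Lycaon_maculatus))); the answer is its 15 terminal taxa in alphabetical order.

Arabidopsis_palustris, Cavia_minor, Corylus_elegans, Cricetus_tricolor, Enhydra_vulgaris, Gasterosteus_major, Gulo_rubra, Hordeum_elegans, Larix_longipes, Lycaon_maculatus, Nomascus_domesticus, Oncorhynchus_longipes, Quercus_brevicauda, Schizosaccharomyces_rubra, Sciurus_longipes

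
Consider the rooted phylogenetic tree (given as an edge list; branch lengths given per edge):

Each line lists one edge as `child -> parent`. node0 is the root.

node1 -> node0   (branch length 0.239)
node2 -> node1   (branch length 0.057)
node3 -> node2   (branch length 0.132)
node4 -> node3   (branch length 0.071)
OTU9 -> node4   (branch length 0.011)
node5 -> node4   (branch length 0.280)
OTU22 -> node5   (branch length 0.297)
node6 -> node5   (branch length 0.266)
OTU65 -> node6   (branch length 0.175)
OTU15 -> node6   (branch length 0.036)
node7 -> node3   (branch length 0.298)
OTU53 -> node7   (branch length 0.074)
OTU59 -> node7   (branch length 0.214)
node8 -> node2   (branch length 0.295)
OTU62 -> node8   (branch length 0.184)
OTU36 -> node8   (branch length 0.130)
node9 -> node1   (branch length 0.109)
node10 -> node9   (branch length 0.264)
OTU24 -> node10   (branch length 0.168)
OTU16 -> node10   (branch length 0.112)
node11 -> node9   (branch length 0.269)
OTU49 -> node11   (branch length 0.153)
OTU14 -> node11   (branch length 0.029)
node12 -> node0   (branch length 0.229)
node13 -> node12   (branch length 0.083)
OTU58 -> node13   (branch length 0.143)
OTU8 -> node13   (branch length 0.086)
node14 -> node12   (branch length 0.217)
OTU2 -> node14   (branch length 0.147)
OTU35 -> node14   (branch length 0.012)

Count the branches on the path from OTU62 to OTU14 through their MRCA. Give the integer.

6

The MRCA of OTU62 and OTU14 is the node subtending ((((OTU9,(OTU22,(OTU65,OTU15))),(OTU53,OTU59)),(OTU62,OTU36)),((OTU24,OTU16),(OTU49,OTU14))).
From OTU62 up to that node: 3 branches. From OTU14 up to the same node: 3 branches. Total: 3 + 3 = 6.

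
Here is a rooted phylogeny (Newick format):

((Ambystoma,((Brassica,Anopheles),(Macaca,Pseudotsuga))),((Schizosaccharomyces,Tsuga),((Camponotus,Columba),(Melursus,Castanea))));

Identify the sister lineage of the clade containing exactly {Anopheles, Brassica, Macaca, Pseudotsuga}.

Ambystoma

The clade containing exactly {Anopheles, Brassica, Macaca, Pseudotsuga} attaches to the tree at the node subtending (Ambystoma,((Brassica,Anopheles),(Macaca,Pseudotsuga))).
The other lineage descending from that same node — the sister group — is the single tip Ambystoma.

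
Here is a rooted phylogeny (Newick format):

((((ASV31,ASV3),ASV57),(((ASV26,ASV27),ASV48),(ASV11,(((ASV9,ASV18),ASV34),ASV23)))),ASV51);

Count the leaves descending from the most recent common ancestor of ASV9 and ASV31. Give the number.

11

The MRCA of ASV9 and ASV31 is the node subtending (((ASV31,ASV3),ASV57),(((ASV26,ASV27),ASV48),(ASV11,(((ASV9,ASV18),ASV34),ASV23)))).
That clade contains 11 terminal taxa: ASV11, ASV18, ASV23, ASV26, ASV27, ASV3, ASV31, ASV34, ASV48, ASV57, ASV9.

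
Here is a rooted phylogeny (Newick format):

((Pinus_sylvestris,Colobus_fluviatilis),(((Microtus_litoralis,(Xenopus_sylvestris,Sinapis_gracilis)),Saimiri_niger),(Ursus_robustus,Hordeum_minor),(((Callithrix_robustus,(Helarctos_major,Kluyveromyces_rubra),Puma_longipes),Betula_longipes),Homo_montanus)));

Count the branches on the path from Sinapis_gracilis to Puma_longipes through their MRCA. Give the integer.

The MRCA of Sinapis_gracilis and Puma_longipes is the node subtending (((Microtus_litoralis,(Xenopus_sylvestris,Sinapis_gracilis)),Saimiri_niger),(Ursus_robustus,Hordeum_minor),(((Callithrix_robustus,(Helarctos_major,Kluyveromyces_rubra),Puma_longipes),Betula_longipes),Homo_montanus)).
From Sinapis_gracilis up to that node: 4 branches. From Puma_longipes up to the same node: 4 branches. Total: 4 + 4 = 8.

8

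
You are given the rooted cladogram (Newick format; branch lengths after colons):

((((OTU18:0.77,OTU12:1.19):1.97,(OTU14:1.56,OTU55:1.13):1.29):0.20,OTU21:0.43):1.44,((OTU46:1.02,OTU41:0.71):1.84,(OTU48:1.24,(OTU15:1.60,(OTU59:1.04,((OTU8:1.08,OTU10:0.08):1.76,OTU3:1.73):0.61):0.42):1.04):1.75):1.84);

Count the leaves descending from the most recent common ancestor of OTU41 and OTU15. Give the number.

The MRCA of OTU41 and OTU15 is the node subtending ((OTU46,OTU41),(OTU48,(OTU15,(OTU59,((OTU8,OTU10),OTU3))))).
That clade contains 8 terminal taxa: OTU10, OTU15, OTU3, OTU41, OTU46, OTU48, OTU59, OTU8.

8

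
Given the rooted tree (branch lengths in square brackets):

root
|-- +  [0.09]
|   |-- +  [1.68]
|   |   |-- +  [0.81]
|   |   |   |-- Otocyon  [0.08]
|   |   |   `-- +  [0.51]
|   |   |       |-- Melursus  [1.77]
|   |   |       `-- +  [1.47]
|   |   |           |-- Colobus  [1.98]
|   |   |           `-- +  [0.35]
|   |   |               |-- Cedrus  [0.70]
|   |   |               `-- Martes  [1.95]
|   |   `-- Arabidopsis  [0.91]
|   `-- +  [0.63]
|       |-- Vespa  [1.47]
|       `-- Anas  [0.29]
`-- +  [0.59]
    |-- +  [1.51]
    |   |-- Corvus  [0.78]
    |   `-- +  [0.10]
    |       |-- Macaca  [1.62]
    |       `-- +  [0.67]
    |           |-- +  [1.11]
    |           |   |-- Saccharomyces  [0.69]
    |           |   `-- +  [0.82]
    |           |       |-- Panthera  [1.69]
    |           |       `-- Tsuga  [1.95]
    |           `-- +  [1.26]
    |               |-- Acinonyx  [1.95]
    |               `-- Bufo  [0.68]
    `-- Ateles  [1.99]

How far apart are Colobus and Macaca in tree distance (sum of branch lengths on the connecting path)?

10.36

The path runs Colobus → … → MRCA → … → Macaca; the MRCA is the root of the tree.
Branch lengths along that path: 1.98 + 1.47 + 0.51 + 0.81 + 1.68 + 0.09 + 0.59 + 1.51 + 0.10 + 1.62 = 10.36.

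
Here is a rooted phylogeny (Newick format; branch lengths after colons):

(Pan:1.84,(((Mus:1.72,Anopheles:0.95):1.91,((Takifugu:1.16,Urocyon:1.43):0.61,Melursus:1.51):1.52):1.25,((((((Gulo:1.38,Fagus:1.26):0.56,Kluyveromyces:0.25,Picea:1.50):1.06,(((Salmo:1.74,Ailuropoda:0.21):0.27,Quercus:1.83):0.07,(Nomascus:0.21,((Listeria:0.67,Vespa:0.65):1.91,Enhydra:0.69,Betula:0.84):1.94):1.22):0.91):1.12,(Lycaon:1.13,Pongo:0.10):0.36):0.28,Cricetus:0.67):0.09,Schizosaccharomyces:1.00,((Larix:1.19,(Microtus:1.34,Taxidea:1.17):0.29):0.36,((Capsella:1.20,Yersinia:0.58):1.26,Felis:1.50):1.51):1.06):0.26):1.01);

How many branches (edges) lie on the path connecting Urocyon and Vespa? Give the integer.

13

The MRCA of Urocyon and Vespa is the node subtending (((Mus,Anopheles),((Takifugu,Urocyon),Melursus)),((((((Gulo,Fagus),Kluyveromyces,Picea),(((Salmo,Ailuropoda),Quercus),(Nomascus,((Listeria,Vespa),Enhydra,Betula)))),(Lycaon,Pongo)),Cricetus),Schizosaccharomyces,((Larix,(Microtus,Taxidea)),((Capsella,Yersinia),Felis)))).
From Urocyon up to that node: 4 branches. From Vespa up to the same node: 9 branches. Total: 4 + 9 = 13.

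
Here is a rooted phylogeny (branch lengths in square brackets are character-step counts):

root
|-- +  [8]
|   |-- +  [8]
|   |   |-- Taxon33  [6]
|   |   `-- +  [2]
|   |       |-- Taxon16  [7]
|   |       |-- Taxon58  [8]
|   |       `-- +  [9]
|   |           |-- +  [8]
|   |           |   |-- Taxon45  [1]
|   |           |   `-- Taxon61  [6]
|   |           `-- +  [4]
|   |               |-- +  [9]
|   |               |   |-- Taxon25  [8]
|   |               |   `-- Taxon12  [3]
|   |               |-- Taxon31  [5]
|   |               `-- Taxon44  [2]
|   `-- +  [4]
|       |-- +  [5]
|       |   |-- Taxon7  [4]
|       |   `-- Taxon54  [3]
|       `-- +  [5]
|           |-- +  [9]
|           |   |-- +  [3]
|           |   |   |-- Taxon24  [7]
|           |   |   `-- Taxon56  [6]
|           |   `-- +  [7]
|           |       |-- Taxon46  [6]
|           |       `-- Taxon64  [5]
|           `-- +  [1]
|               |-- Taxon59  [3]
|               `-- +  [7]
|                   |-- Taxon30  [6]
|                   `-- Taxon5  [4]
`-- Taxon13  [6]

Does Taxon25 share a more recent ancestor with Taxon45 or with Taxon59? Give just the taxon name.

Taxon45

The MRCA of Taxon25 and Taxon45 subtends ((Taxon45,Taxon61),((Taxon25,Taxon12),Taxon31,Taxon44)) (6 taxa).
The MRCA of Taxon25 and Taxon59 subtends ((Taxon33,(Taxon16,Taxon58,((Taxon45,Taxon61),((Taxon25,Taxon12),Taxon31,Taxon44)))),((Taxon7,Taxon54),(((Taxon24,Taxon56),(Taxon46,Taxon64)),(Taxon59,(Taxon30,Taxon5))))) (18 taxa).
The first is nested inside the second, so Taxon25 shares a more recent common ancestor with Taxon45.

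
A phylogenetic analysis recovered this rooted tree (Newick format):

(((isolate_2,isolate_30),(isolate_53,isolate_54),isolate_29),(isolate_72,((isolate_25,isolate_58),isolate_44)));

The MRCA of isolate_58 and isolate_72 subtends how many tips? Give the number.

4

The MRCA of isolate_58 and isolate_72 is the node subtending (isolate_72,((isolate_25,isolate_58),isolate_44)).
That clade contains 4 terminal taxa: isolate_25, isolate_44, isolate_58, isolate_72.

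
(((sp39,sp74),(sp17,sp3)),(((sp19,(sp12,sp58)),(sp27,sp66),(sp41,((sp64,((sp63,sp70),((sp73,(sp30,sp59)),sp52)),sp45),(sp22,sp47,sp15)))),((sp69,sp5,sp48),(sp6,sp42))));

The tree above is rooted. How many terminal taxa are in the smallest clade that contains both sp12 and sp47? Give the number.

17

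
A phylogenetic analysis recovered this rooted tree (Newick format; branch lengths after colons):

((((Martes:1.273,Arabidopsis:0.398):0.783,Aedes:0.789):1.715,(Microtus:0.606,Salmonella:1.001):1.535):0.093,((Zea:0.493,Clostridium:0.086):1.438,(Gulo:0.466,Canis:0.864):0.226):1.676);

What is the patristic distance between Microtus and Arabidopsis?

5.037

The path runs Microtus → … → MRCA → … → Arabidopsis; the MRCA is the node subtending (((Martes,Arabidopsis),Aedes),(Microtus,Salmonella)).
Branch lengths along that path: 0.606 + 1.535 + 1.715 + 0.783 + 0.398 = 5.037.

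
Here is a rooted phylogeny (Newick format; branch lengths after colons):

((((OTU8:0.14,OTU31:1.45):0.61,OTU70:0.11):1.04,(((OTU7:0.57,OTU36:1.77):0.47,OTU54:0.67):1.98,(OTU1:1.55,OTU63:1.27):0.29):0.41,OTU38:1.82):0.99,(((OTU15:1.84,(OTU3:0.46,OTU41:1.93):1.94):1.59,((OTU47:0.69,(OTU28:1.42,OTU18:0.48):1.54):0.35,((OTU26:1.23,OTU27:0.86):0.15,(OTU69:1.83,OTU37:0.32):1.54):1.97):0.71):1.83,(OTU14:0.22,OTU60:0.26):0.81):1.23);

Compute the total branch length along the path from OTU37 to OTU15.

The path runs OTU37 → … → MRCA → … → OTU15; the MRCA is the node subtending ((OTU15,(OTU3,OTU41)),((OTU47,(OTU28,OTU18)),((OTU26,OTU27),(OTU69,OTU37)))).
Branch lengths along that path: 0.32 + 1.54 + 1.97 + 0.71 + 1.59 + 1.84 = 7.97.

7.97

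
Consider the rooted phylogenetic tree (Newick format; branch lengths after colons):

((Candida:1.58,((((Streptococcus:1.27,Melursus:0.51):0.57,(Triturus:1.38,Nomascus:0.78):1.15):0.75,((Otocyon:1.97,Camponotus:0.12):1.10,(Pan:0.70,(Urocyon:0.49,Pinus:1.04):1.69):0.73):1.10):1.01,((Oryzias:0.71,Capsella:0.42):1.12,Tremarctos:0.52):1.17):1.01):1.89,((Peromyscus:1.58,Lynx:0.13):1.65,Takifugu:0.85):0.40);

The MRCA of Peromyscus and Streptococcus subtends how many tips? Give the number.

16

The MRCA of Peromyscus and Streptococcus is the root, so the clade is the entire tree.
That clade contains 16 terminal taxa: Camponotus, Candida, Capsella, Lynx, Melursus, Nomascus, Oryzias, Otocyon, Pan, Peromyscus, Pinus, Streptococcus, Takifugu, Tremarctos, Triturus, Urocyon.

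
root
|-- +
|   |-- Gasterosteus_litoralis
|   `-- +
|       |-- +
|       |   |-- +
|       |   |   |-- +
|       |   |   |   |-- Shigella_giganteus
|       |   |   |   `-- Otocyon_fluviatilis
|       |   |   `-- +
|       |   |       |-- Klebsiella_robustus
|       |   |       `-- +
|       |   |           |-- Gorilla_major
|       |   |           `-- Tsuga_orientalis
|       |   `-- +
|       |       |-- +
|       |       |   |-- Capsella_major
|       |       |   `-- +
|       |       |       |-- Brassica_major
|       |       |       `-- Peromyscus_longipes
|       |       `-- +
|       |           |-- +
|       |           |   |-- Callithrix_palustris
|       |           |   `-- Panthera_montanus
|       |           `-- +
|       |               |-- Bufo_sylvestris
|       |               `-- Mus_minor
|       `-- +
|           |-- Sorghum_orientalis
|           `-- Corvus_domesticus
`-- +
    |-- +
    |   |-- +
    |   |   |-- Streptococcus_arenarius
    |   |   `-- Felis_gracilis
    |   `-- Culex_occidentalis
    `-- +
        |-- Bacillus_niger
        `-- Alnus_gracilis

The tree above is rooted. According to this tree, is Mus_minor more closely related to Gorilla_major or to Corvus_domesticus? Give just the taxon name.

Gorilla_major

The MRCA of Mus_minor and Gorilla_major subtends (((Shigella_giganteus,Otocyon_fluviatilis),(Klebsiella_robustus,(Gorilla_major,Tsuga_orientalis))),((Capsella_major,(Brassica_major,Peromyscus_longipes)),((Callithrix_palustris,Panthera_montanus),(Bufo_sylvestris,Mus_minor)))) (12 taxa).
The MRCA of Mus_minor and Corvus_domesticus subtends ((((Shigella_giganteus,Otocyon_fluviatilis),(Klebsiella_robustus,(Gorilla_major,Tsuga_orientalis))),((Capsella_major,(Brassica_major,Peromyscus_longipes)),((Callithrix_palustris,Panthera_montanus),(Bufo_sylvestris,Mus_minor)))),(Sorghum_orientalis,Corvus_domesticus)) (14 taxa).
The first is nested inside the second, so Mus_minor shares a more recent common ancestor with Gorilla_major.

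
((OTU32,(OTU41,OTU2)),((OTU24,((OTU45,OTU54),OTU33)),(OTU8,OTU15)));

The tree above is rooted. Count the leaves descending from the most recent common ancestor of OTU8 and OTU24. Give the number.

The MRCA of OTU8 and OTU24 is the node subtending ((OTU24,((OTU45,OTU54),OTU33)),(OTU8,OTU15)).
That clade contains 6 terminal taxa: OTU15, OTU24, OTU33, OTU45, OTU54, OTU8.

6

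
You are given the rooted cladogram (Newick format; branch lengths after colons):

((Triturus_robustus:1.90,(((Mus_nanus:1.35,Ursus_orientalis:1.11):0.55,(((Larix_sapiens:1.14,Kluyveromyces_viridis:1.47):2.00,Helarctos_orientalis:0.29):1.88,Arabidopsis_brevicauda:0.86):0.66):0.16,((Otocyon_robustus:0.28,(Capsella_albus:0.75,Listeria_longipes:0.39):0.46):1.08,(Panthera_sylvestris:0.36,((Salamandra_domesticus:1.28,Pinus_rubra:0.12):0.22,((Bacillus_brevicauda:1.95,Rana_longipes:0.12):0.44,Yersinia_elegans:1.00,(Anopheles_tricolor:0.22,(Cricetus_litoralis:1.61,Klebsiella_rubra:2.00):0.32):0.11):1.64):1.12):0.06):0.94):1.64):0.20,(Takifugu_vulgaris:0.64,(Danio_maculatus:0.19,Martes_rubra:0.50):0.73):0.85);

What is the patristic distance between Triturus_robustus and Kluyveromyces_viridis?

9.71

The path runs Triturus_robustus → … → MRCA → … → Kluyveromyces_viridis; the MRCA is the node subtending (Triturus_robustus,(((Mus_nanus,Ursus_orientalis),(((Larix_sapiens,Kluyveromyces_viridis),Helarctos_orientalis),Arabidopsis_brevicauda)),((Otocyon_robustus,(Capsella_albus,Listeria_longipes)),(Panthera_sylvestris,((Salamandra_domesticus,Pinus_rubra),((Bacillus_brevicauda,Rana_longipes),Yersinia_elegans,(Anopheles_tricolor,(Cricetus_litoralis,Klebsiella_rubra)))))))).
Branch lengths along that path: 1.90 + 1.64 + 0.16 + 0.66 + 1.88 + 2.00 + 1.47 = 9.71.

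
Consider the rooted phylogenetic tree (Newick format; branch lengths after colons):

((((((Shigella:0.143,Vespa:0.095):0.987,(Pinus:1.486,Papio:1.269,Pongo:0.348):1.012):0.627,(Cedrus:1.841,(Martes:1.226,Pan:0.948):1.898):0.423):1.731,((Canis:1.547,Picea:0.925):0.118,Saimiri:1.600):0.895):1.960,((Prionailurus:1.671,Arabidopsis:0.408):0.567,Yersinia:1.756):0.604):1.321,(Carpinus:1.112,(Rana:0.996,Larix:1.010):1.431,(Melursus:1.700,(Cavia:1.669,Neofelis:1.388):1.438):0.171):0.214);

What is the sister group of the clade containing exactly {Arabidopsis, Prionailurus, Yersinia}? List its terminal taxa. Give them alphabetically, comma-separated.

The clade containing exactly {Arabidopsis, Prionailurus, Yersinia} attaches to the tree at the node subtending (((((Shigella,Vespa),(Pinus,Papio,Pongo)),(Cedrus,(Martes,Pan))),((Canis,Picea),Saimiri)),((Prionailurus,Arabidopsis),Yersinia)).
The other lineage descending from that same node — the sister group — is ((((Shigella,Vespa),(Pinus,Papio,Pongo)),(Cedrus,(Martes,Pan))),((Canis,Picea),Saimiri)); its 11 tips in alphabetical order are the answer.

Canis, Cedrus, Martes, Pan, Papio, Picea, Pinus, Pongo, Saimiri, Shigella, Vespa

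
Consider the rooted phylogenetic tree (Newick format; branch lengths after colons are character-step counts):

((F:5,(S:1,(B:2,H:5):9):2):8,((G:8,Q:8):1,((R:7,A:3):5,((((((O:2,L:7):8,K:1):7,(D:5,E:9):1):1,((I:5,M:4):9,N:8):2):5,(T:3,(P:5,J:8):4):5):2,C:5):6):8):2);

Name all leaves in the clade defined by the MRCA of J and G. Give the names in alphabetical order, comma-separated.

Tracing J: it sits inside (P,J).
Tracing G: it sits inside (G,Q).
The smallest clade enclosing both is ((G,Q),((R,A),((((((O,L),K),(D,E)),((I,M),N)),(T,(P,J))),C))); the answer is its 16 terminal taxa in alphabetical order.

A, C, D, E, G, I, J, K, L, M, N, O, P, Q, R, T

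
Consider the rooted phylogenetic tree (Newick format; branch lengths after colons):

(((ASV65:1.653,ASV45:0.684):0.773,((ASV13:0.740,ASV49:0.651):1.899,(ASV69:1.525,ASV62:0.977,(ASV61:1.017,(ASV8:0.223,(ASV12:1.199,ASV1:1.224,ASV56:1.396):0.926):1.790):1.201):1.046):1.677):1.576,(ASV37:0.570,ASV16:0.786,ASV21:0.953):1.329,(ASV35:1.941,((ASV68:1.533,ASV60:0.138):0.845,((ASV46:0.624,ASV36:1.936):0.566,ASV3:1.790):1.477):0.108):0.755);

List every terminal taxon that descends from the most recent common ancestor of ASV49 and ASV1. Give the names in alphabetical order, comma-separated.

Tracing ASV49: it sits inside (ASV13,ASV49).
Tracing ASV1: it sits inside (ASV12,ASV1,ASV56).
The smallest clade enclosing both is ((ASV13,ASV49),(ASV69,ASV62,(ASV61,(ASV8,(ASV12,ASV1,ASV56))))); the answer is its 9 terminal taxa in alphabetical order.

ASV1, ASV12, ASV13, ASV49, ASV56, ASV61, ASV62, ASV69, ASV8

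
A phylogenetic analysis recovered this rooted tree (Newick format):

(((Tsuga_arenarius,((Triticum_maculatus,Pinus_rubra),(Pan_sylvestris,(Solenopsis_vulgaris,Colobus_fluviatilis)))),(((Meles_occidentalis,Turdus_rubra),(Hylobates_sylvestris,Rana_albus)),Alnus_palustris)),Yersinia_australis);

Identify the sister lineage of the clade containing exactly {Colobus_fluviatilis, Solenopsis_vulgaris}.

The clade containing exactly {Colobus_fluviatilis, Solenopsis_vulgaris} attaches to the tree at the node subtending (Pan_sylvestris,(Solenopsis_vulgaris,Colobus_fluviatilis)).
The other lineage descending from that same node — the sister group — is the single tip Pan_sylvestris.

Pan_sylvestris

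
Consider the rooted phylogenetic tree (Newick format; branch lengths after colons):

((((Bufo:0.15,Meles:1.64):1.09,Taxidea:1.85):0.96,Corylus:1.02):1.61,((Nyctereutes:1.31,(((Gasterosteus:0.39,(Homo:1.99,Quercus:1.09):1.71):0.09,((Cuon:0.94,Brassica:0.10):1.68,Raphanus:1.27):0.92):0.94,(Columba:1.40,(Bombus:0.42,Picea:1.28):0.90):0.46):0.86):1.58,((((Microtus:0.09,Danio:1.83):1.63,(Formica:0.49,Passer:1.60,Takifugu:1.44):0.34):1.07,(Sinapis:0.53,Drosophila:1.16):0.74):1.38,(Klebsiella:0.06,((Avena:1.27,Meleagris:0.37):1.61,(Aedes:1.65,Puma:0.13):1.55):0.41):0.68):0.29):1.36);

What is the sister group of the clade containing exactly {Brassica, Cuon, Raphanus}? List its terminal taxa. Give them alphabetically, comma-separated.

Gasterosteus, Homo, Quercus

The clade containing exactly {Brassica, Cuon, Raphanus} attaches to the tree at the node subtending ((Gasterosteus,(Homo,Quercus)),((Cuon,Brassica),Raphanus)).
The other lineage descending from that same node — the sister group — is (Gasterosteus,(Homo,Quercus)); its 3 tips in alphabetical order are the answer.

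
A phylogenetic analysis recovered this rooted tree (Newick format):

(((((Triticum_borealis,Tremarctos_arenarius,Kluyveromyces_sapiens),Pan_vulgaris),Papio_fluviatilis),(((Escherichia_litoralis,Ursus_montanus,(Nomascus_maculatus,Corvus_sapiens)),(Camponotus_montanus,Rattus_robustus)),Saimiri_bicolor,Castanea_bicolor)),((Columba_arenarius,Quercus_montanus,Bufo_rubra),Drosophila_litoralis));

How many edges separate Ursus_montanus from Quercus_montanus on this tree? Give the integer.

8

The MRCA of Ursus_montanus and Quercus_montanus is the root of the tree.
From Ursus_montanus up to that node: 5 branches. From Quercus_montanus up to the same node: 3 branches. Total: 5 + 3 = 8.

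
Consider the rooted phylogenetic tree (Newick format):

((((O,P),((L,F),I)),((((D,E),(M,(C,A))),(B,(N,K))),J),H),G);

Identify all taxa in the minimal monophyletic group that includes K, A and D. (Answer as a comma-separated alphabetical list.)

Tracing K: it sits inside (N,K).
Tracing A: it sits inside (C,A).
Tracing D: it sits inside (D,E).
The smallest clade enclosing all 3 is (((D,E),(M,(C,A))),(B,(N,K))); the answer is its 8 terminal taxa in alphabetical order.

A, B, C, D, E, K, M, N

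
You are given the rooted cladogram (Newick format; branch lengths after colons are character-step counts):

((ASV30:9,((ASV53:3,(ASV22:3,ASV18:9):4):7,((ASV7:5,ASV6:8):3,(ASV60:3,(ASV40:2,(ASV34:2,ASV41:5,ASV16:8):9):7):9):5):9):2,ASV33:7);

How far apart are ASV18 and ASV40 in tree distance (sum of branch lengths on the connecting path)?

43

The path runs ASV18 → … → MRCA → … → ASV40; the MRCA is the node subtending ((ASV53,(ASV22,ASV18)),((ASV7,ASV6),(ASV60,(ASV40,(ASV34,ASV41,ASV16))))).
Branch lengths along that path: 9 + 4 + 7 + 5 + 9 + 7 + 2 = 43.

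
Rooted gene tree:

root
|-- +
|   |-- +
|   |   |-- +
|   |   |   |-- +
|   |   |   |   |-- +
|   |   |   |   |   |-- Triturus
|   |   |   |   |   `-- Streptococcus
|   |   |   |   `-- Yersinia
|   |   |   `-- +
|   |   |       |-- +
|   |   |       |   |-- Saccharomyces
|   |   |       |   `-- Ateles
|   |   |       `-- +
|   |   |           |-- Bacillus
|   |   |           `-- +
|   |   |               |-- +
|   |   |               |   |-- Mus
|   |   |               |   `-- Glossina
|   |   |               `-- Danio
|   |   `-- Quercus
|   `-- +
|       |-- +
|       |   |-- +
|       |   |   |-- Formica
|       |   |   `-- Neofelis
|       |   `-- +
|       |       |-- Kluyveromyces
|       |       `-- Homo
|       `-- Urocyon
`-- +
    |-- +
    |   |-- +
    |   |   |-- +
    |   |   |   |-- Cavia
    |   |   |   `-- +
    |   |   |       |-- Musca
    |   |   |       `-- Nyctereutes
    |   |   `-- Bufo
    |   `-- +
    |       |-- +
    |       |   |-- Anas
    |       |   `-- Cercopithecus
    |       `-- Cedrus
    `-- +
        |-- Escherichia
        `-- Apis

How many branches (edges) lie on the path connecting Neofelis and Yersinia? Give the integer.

The MRCA of Neofelis and Yersinia is the node subtending (((((Triturus,Streptococcus),Yersinia),((Saccharomyces,Ateles),(Bacillus,((Mus,Glossina),Danio)))),Quercus),(((Formica,Neofelis),(Kluyveromyces,Homo)),Urocyon)).
From Neofelis up to that node: 4 branches. From Yersinia up to the same node: 4 branches. Total: 4 + 4 = 8.

8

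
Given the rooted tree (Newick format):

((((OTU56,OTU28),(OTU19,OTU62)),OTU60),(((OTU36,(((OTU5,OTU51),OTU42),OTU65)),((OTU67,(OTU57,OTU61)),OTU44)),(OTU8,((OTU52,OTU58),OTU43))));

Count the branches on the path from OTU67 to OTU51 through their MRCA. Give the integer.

8

The MRCA of OTU67 and OTU51 is the node subtending ((OTU36,(((OTU5,OTU51),OTU42),OTU65)),((OTU67,(OTU57,OTU61)),OTU44)).
From OTU67 up to that node: 3 branches. From OTU51 up to the same node: 5 branches. Total: 3 + 5 = 8.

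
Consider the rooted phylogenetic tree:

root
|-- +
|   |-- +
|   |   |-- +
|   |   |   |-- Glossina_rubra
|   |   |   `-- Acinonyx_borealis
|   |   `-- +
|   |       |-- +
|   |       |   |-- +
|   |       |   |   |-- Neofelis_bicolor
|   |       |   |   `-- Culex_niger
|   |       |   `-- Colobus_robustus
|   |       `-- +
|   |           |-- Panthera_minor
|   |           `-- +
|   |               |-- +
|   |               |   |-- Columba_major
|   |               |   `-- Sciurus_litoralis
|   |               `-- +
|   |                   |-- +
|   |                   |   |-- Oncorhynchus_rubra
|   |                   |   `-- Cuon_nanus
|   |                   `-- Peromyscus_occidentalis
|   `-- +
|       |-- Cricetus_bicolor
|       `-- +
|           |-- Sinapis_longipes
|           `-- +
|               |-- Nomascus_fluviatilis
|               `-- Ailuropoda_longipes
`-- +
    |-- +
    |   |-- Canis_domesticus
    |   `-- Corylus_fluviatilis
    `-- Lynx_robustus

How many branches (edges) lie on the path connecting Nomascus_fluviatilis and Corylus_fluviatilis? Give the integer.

The MRCA of Nomascus_fluviatilis and Corylus_fluviatilis is the root of the tree.
From Nomascus_fluviatilis up to that node: 5 branches. From Corylus_fluviatilis up to the same node: 3 branches. Total: 5 + 3 = 8.

8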